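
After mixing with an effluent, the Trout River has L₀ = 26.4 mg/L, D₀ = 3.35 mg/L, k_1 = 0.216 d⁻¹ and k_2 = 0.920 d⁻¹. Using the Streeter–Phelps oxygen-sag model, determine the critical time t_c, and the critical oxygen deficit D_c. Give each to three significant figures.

t_c = [1/(k_2−k_1)] ln[(k_2/k_1)(1 − D₀(k_2−k_1)/(k_1 L₀))]
= [1/(0.920−0.216)] ln[(0.920/0.216)(1 − 3.35×0.7040/(0.216×26.4))]
= (1/0.7040) ln[4.259 × 0.5864] = 1.420 × ln(2.498) = 1.420 × 0.9154 = 1.300 d.
L(t_c) = L₀ e^(−k_1 t_c) = 26.4 × 0.7551 = 19.94 mg/L, and at the critical point k_2 D_c = k_1 L, so D_c = (0.216/0.920) × 19.94 = 4.681 mg/L.

t_c ≈ 1.30 d; D_c ≈ 4.68 mg/L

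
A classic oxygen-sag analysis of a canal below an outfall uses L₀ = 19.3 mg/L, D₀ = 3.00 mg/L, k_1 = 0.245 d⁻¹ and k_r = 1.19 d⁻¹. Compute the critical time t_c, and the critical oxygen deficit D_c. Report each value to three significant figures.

t_c ≈ 0.704 d; D_c ≈ 3.34 mg/L

t_c = [1/(k_r−k_1)] ln[(k_r/k_1)(1 − D₀(k_r−k_1)/(k_1 L₀))]
= [1/(1.19−0.245)] ln[(1.19/0.245)(1 − 3.00×0.9450/(0.245×19.3))]
= (1/0.9450) ln[4.857 × 0.4004] = 1.058 × ln(1.945) = 1.058 × 0.6653 = 0.7040 d.
D_c = (k_1/k_r) L₀ e^(−k_1 t_c) = (0.245/1.19) × 19.3 × e^(−0.245×0.7040) = 0.2059 × 19.3 × 0.8416 = 3.344 mg/L.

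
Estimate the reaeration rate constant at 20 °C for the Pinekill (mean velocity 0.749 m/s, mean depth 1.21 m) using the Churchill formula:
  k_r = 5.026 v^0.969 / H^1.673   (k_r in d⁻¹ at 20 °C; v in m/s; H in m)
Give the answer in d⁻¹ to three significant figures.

k_r = 5.026 × 0.749^0.969 / 1.21^1.673 = 5.026 × 0.7557 / 1.376 = 2.761 d⁻¹.

k_r ≈ 2.76 d⁻¹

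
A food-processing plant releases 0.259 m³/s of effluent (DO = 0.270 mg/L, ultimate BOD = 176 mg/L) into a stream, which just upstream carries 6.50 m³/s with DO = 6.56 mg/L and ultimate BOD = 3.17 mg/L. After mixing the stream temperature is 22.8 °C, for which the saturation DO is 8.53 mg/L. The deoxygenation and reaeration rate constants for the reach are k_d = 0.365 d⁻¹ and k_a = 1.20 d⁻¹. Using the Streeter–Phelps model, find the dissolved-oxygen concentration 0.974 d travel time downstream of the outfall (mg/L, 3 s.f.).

DO ≈ 6.17 mg/L

Mixed DO = (6.50×6.56 + 0.259×0.270)/(6.50+0.259) = 42.71/6.759 = 6.319 mg/L.
Mixed L₀ = (6.50×3.17 + 0.259×176)/(6.759) = 66.19/6.759 = 9.793 mg/L.
Initial deficit D₀ = C_s − DO₀ = 8.53 − 6.319 = 2.211 mg/L.
D(0.974) = [0.365×9.793/(1.20−0.365)](e^(−0.365×0.974) − e^(−1.20×0.974)) + 2.211 e^(−1.20×0.974)
= 4.281 × (0.7008 − 0.3107) + 2.211 × 0.3107 = 2.357 mg/L.
DO = 8.53 − 2.357 = 6.173 mg/L.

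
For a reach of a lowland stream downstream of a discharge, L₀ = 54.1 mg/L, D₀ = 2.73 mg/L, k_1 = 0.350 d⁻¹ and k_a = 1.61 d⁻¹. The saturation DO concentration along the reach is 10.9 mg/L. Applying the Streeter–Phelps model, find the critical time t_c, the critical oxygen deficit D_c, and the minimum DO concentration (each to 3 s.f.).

At the critical point dD/dt = 0, so k_1 L₀ e^(−k_1 t) = k_a D. Substituting D(t) from the Streeter–Phelps equation and solving for t gives
t_c = ln[(k_a/k_1)(1 − D₀(k_a−k_1)/(k_1 L₀))] / (k_a−k_1).
Here k_a−k_1 = 1.260 d⁻¹ and 1 − D₀(k_a−k_1)/(k_1 L₀) = 1 − 2.73×1.260/(0.350×54.1) = 0.8183, so
t_c = ln(4.600 × 0.8183) / 1.260 = 1.326 / 1.260 = 1.052 d.
L(t_c) = L₀ e^(−k_1 t_c) = 54.1 × 0.6920 = 37.44 mg/L, and at the critical point k_a D_c = k_1 L, so D_c = (0.350/1.61) × 37.44 = 8.138 mg/L.
Minimum DO = C_s − D_c = 10.9 − 8.138 = 2.762 mg/L.

t_c ≈ 1.05 d; D_c ≈ 8.14 mg/L; min DO ≈ 2.76 mg/L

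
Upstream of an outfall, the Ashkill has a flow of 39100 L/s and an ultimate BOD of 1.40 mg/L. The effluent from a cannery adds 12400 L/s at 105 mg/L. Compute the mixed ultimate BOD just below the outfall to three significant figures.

Flow-weighted mixing: C = (Q_r C_r + Q_w C_w)/(Q_r + Q_w)
= (39100×1.40 + 12400×105)/(39100 + 12400) = 1.357×10^6/51500 = 26.34 mg/L.

26.3 mg/L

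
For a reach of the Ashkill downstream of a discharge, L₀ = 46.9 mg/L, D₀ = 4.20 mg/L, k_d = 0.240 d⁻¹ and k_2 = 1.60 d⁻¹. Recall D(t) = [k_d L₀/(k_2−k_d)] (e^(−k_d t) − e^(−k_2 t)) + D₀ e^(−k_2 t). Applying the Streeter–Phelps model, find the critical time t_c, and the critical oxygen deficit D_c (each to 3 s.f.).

At the critical point dD/dt = 0, so k_d L₀ e^(−k_d t) = k_2 D. Substituting D(t) from the Streeter–Phelps equation and solving for t gives
t_c = ln[(k_2/k_d)(1 − D₀(k_2−k_d)/(k_d L₀))] / (k_2−k_d).
Here k_2−k_d = 1.360 d⁻¹ and 1 − D₀(k_2−k_d)/(k_d L₀) = 1 − 4.20×1.360/(0.240×46.9) = 0.4925, so
t_c = ln(6.667 × 0.4925) / 1.360 = 1.189 / 1.360 = 0.8742 d.
L(t_c) = L₀ e^(−k_d t_c) = 46.9 × 0.8107 = 38.02 mg/L, and at the critical point k_2 D_c = k_d L, so D_c = (0.240/1.60) × 38.02 = 5.704 mg/L.

t_c ≈ 0.874 d; D_c ≈ 5.70 mg/L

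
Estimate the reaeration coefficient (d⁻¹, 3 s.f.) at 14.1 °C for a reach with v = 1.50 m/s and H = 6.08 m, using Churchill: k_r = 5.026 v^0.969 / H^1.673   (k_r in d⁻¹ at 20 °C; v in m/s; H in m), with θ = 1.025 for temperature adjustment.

k_r(20) = 5.026 × 1.50^0.969 / 6.08^1.673 = 5.026 × 1.481 / 20.49 = 0.3634 d⁻¹.
k_r(14.1) = 0.3634 × 1.025^(14.1−20) = 0.3634 × 0.8644 = 0.3141 d⁻¹.

k_r ≈ 0.314 d⁻¹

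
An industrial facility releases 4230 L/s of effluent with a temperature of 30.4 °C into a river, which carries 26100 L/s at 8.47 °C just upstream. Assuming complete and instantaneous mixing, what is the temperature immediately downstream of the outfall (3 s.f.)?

11.5 °C

Flow-weighted mixing: C = (Q_r C_r + Q_w C_w)/(Q_r + Q_w)
= (26100×8.47 + 4230×30.4)/(26100 + 4230) = 349700/30330 = 11.53 °C.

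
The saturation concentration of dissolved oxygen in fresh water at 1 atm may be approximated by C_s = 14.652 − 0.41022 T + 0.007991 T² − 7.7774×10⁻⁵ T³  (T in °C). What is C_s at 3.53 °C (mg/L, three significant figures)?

C_s ≈ 13.3 mg/L

C_s = 14.652 − 0.41022×3.53 + 0.007991×3.53² − 7.7774×10⁻⁵×3.53³ = 13.30 mg/L.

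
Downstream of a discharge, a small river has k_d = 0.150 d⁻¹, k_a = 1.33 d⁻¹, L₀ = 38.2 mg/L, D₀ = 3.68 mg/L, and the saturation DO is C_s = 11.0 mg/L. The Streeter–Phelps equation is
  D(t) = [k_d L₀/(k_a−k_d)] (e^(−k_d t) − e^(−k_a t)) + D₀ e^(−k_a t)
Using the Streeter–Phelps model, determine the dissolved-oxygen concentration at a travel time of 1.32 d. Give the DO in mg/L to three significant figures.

k_d L₀/(k_a−k_d) = 0.150×38.2/(1.33−0.150) = 5.730/1.180 = 4.856 mg/L.
e^(−k_d t) = e^(−0.150×1.320) = 0.8204; e^(−k_a t) = e^(−1.33×1.320) = 0.1728.
D = 4.856 × (0.8204 − 0.1728) + 3.68 × 0.1728 = 3.145 + 0.6359 = 3.780 mg/L.
DO = C_s − D = 11.0 − 3.780 = 7.220 mg/L.

DO ≈ 7.22 mg/L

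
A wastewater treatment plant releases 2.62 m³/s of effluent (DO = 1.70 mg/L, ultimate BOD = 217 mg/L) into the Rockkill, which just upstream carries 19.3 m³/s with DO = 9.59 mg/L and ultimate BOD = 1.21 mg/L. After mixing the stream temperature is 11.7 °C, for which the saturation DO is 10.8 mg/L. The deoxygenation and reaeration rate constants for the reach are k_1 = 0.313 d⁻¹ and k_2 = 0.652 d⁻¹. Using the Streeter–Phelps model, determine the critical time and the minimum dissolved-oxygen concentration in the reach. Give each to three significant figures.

t_c ≈ 1.90 d; minimum DO ≈ 3.64 mg/L

Mixed DO = (19.3×9.59 + 2.62×1.70)/(19.3+2.62) = 189.5/21.92 = 8.647 mg/L.
Mixed L₀ = (19.3×1.21 + 2.62×217)/(21.92) = 591.9/21.92 = 27.00 mg/L.
Initial deficit D₀ = C_s − DO₀ = 10.8 − 8.647 = 2.153 mg/L.
t_c = (1/0.3390) ln[(0.652/0.313)(1 − 2.153×0.3390/(0.313×27.00))] = 2.950 × ln(1.903) = 1.898 d.
D_c = (0.313/0.652) × 27.00 × e^(−0.313×1.898) = 0.4801 × 27.00 × 0.5520 = 7.156 mg/L.
Minimum DO = 10.8 − 7.156 = 3.644 mg/L.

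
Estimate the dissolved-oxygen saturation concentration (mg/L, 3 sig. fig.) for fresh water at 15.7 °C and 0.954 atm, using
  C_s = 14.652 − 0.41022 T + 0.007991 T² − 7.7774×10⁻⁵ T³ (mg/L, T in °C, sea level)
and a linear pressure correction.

C_s ≈ 9.43 mg/L

At sea level: C_s = 14.652 − 0.41022×15.7 + 0.007991×15.7² − 7.7774×10⁻⁵×15.7³ = 9.880 mg/L.
Pressure correction: C_s' = 9.880 × 0.954 = 9.426 mg/L.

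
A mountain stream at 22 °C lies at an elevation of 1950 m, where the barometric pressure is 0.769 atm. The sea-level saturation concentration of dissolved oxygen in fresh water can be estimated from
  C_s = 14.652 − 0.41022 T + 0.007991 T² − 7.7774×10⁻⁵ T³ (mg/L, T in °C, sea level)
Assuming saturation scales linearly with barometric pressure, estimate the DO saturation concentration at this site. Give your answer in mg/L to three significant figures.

At sea level: C_s = 14.652 − 0.41022×22 + 0.007991×22² − 7.7774×10⁻⁵×22³ = 8.667 mg/L.
Pressure correction: C_s' = 8.667 × 0.769 = 6.665 mg/L.

C_s ≈ 6.66 mg/L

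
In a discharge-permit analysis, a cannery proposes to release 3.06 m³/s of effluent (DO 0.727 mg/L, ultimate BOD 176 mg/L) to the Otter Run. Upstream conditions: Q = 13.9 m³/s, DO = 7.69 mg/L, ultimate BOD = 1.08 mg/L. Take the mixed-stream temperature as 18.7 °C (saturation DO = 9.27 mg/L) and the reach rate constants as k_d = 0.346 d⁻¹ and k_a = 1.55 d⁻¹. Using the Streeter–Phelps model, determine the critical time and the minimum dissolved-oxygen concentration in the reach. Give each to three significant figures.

t_c ≈ 0.946 d; minimum DO ≈ 4.02 mg/L

Mixed DO = (13.9×7.69 + 3.06×0.727)/(13.9+3.06) = 109.1/16.96 = 6.434 mg/L.
Mixed L₀ = (13.9×1.08 + 3.06×176)/(16.96) = 553.6/16.96 = 32.64 mg/L.
Initial deficit D₀ = C_s − DO₀ = 9.27 − 6.434 = 2.836 mg/L.
t_c = (1/1.204) ln[(1.55/0.346)(1 − 2.836×1.204/(0.346×32.64))] = 0.8306 × ln(3.125) = 0.9464 d.
D_c = (0.346/1.55) × 32.64 × e^(−0.346×0.9464) = 0.2232 × 32.64 × 0.7208 = 5.251 mg/L.
Minimum DO = 9.27 − 5.251 = 4.019 mg/L.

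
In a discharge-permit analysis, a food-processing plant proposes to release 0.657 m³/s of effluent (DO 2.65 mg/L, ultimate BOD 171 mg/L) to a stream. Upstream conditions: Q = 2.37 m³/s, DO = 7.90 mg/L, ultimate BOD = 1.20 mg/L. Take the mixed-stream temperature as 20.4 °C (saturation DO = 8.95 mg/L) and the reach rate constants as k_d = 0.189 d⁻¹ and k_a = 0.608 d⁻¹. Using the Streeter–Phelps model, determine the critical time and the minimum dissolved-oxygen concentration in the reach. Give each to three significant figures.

Mixed DO = (2.37×7.90 + 0.657×2.65)/(2.37+0.657) = 20.46/3.027 = 6.761 mg/L.
Mixed L₀ = (2.37×1.20 + 0.657×171)/(3.027) = 115.2/3.027 = 38.05 mg/L.
Initial deficit D₀ = C_s − DO₀ = 8.95 − 6.761 = 2.189 mg/L.
t_c = (1/0.4190) ln[(0.608/0.189)(1 − 2.189×0.4190/(0.189×38.05))] = 2.387 × ln(2.807) = 2.463 d.
D_c = (0.189/0.608) × 38.05 × e^(−0.189×2.463) = 0.3109 × 38.05 × 0.6278 = 7.427 mg/L.
Minimum DO = 8.95 − 7.427 = 1.523 mg/L.

t_c ≈ 2.46 d; minimum DO ≈ 1.52 mg/L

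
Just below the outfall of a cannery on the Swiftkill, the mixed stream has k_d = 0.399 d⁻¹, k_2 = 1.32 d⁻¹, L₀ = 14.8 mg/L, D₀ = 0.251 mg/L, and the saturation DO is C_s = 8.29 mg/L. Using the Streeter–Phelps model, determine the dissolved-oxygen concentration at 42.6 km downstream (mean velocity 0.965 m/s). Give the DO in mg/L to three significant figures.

Travel time t = x/v = 42.6 km / (0.965 m/s) = 42600 m / 0.965 m/s = 44150 s = 0.5109 d.
k_d L₀/(k_2−k_d) = 0.399×14.8/(1.32−0.399) = 5.905/0.9210 = 6.412 mg/L.
e^(−k_d t) = e^(−0.399×0.5109) = 0.8156; e^(−k_2 t) = e^(−1.32×0.5109) = 0.5094.
D = 6.412 × (0.8156 − 0.5094) + 0.251 × 0.5094 = 1.963 + 0.1279 = 2.091 mg/L.
DO = C_s − D = 8.29 − 2.091 = 6.199 mg/L.

DO ≈ 6.20 mg/L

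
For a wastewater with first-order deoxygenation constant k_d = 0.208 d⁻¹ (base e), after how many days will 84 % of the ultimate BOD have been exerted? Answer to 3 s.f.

t ≈ 8.81 d

y/L₀ = 1 − e^(−k_d t) = 0.84 ⇒ e^(−k_d t) = 0.160
t = −ln(0.160) / 0.208 = 1.833 / 0.208 = 8.810 d.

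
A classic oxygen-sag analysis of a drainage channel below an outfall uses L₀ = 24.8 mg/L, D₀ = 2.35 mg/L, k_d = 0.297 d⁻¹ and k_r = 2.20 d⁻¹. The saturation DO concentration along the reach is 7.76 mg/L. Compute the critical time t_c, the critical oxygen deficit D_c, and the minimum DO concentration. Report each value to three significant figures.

t_c ≈ 0.561 d; D_c ≈ 2.83 mg/L; min DO ≈ 4.93 mg/L

With k_r/k_d = 7.407 and 1 − D₀(k_r−k_d)/(k_d L₀) = 0.3928,
t_c = ln(7.407 × 0.3928) / (2.20 − 0.297) = ln(2.910) / 1.903 = 1.068/1.903 = 0.5613 d.
D_c = (k_d/k_r) L₀ e^(−k_d t_c) = (0.297/2.20) × 24.8 × e^(−0.297×0.5613) = 0.1350 × 24.8 × 0.8464 = 2.834 mg/L.
Minimum DO = C_s − D_c = 7.76 − 2.834 = 4.926 mg/L.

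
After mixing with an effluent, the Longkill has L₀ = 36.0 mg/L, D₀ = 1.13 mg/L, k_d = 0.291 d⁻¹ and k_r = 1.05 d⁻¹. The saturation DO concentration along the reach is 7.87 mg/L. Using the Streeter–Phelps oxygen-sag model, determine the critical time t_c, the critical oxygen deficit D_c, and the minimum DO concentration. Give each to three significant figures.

t_c = [1/(k_r−k_d)] ln[(k_r/k_d)(1 − D₀(k_r−k_d)/(k_d L₀))]
= [1/(1.05−0.291)] ln[(1.05/0.291)(1 − 1.13×0.7590/(0.291×36.0))]
= (1/0.7590) ln[3.608 × 0.9181] = 1.318 × ln(3.313) = 1.318 × 1.198 = 1.578 d.
L(t_c) = L₀ e^(−k_d t_c) = 36.0 × 0.6318 = 22.74 mg/L, and at the critical point k_r D_c = k_d L, so D_c = (0.291/1.05) × 22.74 = 6.303 mg/L.
Minimum DO = C_s − D_c = 7.87 − 6.303 = 1.567 mg/L.

t_c ≈ 1.58 d; D_c ≈ 6.30 mg/L; min DO ≈ 1.57 mg/L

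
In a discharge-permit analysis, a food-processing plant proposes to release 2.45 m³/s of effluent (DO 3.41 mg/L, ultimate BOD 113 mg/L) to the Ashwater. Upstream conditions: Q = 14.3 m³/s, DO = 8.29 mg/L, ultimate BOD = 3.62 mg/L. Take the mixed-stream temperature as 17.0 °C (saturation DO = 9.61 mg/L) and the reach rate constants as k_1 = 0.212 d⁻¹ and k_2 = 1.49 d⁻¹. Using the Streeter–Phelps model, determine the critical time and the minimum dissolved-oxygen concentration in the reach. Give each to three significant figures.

t_c ≈ 0.758 d; minimum DO ≈ 7.23 mg/L

Mixed DO = (14.3×8.29 + 2.45×3.41)/(14.3+2.45) = 126.9/16.75 = 7.576 mg/L.
Mixed L₀ = (14.3×3.62 + 2.45×113)/(16.75) = 328.6/16.75 = 19.62 mg/L.
Initial deficit D₀ = C_s − DO₀ = 9.61 − 7.576 = 2.034 mg/L.
t_c = (1/1.278) ln[(1.49/0.212)(1 − 2.034×1.278/(0.212×19.62))] = 0.7825 × ln(2.636) = 0.7585 d.
D_c = (0.212/1.49) × 19.62 × e^(−0.212×0.7585) = 0.1423 × 19.62 × 0.8515 = 2.377 mg/L.
Minimum DO = 9.61 − 2.377 = 7.233 mg/L.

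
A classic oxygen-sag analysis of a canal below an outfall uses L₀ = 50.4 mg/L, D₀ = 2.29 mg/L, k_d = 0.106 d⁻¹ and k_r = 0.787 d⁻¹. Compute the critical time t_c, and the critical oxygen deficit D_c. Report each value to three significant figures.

t_c ≈ 2.44 d; D_c ≈ 5.24 mg/L

At the critical point dD/dt = 0, so k_d L₀ e^(−k_d t) = k_r D. Substituting D(t) from the Streeter–Phelps equation and solving for t gives
t_c = ln[(k_r/k_d)(1 − D₀(k_r−k_d)/(k_d L₀))] / (k_r−k_d).
Here k_r−k_d = 0.6810 d⁻¹ and 1 − D₀(k_r−k_d)/(k_d L₀) = 1 − 2.29×0.6810/(0.106×50.4) = 0.7081, so
t_c = ln(7.425 × 0.7081) / 0.6810 = 1.660 / 0.6810 = 2.437 d.
L(t_c) = L₀ e^(−k_d t_c) = 50.4 × 0.7723 = 38.93 mg/L, and at the critical point k_r D_c = k_d L, so D_c = (0.106/0.787) × 38.93 = 5.243 mg/L.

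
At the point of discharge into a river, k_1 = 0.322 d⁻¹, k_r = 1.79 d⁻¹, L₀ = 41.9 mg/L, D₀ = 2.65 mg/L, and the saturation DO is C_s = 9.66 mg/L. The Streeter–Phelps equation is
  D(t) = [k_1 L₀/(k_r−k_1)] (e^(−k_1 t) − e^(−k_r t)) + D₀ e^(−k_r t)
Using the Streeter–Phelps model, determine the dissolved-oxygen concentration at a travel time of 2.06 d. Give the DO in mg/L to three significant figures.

k_1 L₀/(k_r−k_1) = 0.322×41.9/(1.79−0.322) = 13.49/1.468 = 9.191 mg/L.
e^(−k_1 t) = e^(−0.322×2.060) = 0.5151; e^(−k_r t) = e^(−1.79×2.060) = 0.02504.
D = 9.191 × (0.5151 − 0.02504) + 2.65 × 0.02504 = 4.504 + 0.06635 = 4.571 mg/L.
DO = C_s − D = 9.66 − 4.571 = 5.089 mg/L.

DO ≈ 5.09 mg/L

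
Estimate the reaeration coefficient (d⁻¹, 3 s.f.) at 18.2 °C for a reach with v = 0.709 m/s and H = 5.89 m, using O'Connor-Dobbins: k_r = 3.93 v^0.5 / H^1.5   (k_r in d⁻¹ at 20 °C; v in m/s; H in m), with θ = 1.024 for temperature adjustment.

k_r(20) = 3.93 × 0.709^0.5 / 5.89^1.5 = 3.93 × 0.8420 / 14.29 = 0.2315 d⁻¹.
k_r(18.2) = 0.2315 × 1.024^(18.2−20) = 0.2315 × 0.9582 = 0.2218 d⁻¹.

k_r ≈ 0.222 d⁻¹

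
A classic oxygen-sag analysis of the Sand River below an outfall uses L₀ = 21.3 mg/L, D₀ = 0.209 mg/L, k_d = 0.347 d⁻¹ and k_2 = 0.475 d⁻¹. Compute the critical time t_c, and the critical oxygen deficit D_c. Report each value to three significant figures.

At the critical point dD/dt = 0, so k_d L₀ e^(−k_d t) = k_2 D. Substituting D(t) from the Streeter–Phelps equation and solving for t gives
t_c = ln[(k_2/k_d)(1 − D₀(k_2−k_d)/(k_d L₀))] / (k_2−k_d).
Here k_2−k_d = 0.1280 d⁻¹ and 1 − D₀(k_2−k_d)/(k_d L₀) = 1 − 0.209×0.1280/(0.347×21.3) = 0.9964, so
t_c = ln(1.369 × 0.9964) / 0.1280 = 0.3104 / 0.1280 = 2.425 d.
L(t_c) = L₀ e^(−k_d t_c) = 21.3 × 0.4311 = 9.183 mg/L, and at the critical point k_2 D_c = k_d L, so D_c = (0.347/0.475) × 9.183 = 6.708 mg/L.

t_c ≈ 2.42 d; D_c ≈ 6.71 mg/L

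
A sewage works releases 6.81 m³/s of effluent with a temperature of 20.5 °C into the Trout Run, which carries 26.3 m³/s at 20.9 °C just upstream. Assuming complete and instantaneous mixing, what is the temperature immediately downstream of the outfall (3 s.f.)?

20.8 °C

Flow-weighted mixing: C = (Q_r C_r + Q_w C_w)/(Q_r + Q_w)
= (26.3×20.9 + 6.81×20.5)/(26.3 + 6.81) = 689.3/33.11 = 20.82 °C.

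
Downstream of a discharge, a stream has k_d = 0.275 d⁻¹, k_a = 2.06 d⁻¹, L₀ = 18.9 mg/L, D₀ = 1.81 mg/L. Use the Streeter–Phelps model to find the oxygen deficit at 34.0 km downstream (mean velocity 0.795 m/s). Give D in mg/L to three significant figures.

Travel time t = x/v = 34.0 km / (0.795 m/s) = 34000 m / 0.795 m/s = 42770 s = 0.4950 d.
k_d L₀/(k_a−k_d) = 0.275×18.9/(2.06−0.275) = 5.197/1.785 = 2.912 mg/L.
e^(−k_d t) = e^(−0.275×0.4950) = 0.8727; e^(−k_a t) = e^(−2.06×0.4950) = 0.3607.
D = 2.912 × (0.8727 − 0.3607) + 1.81 × 0.3607 = 1.491 + 0.6529 = 2.144 mg/L.

D ≈ 2.14 mg/L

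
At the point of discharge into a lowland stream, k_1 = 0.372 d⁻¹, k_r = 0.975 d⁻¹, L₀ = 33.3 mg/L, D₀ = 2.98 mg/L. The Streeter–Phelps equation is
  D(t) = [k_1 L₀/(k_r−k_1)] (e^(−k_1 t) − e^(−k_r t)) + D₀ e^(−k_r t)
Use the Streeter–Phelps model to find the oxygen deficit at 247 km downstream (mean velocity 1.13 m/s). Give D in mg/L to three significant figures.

Travel time t = x/v = 247 km / (1.13 m/s) = 247000 m / 1.13 m/s = 218600 s = 2.530 d.
k_1 L₀/(k_r−k_1) = 0.372×33.3/(0.975−0.372) = 12.39/0.6030 = 20.54 mg/L.
e^(−k_1 t) = e^(−0.372×2.530) = 0.3902; e^(−k_r t) = e^(−0.975×2.530) = 0.08487.
D = 20.54 × (0.3902 − 0.08487) + 2.98 × 0.08487 = 6.272 + 0.2529 = 6.525 mg/L.

D ≈ 6.53 mg/L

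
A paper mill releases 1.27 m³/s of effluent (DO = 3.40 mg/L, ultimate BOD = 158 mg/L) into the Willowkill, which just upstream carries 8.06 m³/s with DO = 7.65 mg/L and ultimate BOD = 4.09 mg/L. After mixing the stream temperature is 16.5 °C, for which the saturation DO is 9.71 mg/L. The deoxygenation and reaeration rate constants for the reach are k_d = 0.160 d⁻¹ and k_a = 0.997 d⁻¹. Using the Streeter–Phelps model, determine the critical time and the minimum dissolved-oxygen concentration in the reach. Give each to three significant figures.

Mixed DO = (8.06×7.65 + 1.27×3.40)/(8.06+1.27) = 65.98/9.330 = 7.071 mg/L.
Mixed L₀ = (8.06×4.09 + 1.27×158)/(9.330) = 233.6/9.330 = 25.04 mg/L.
Initial deficit D₀ = C_s − DO₀ = 9.71 − 7.071 = 2.639 mg/L.
t_c = (1/0.8370) ln[(0.997/0.160)(1 − 2.639×0.8370/(0.160×25.04))] = 1.195 × ln(2.796) = 1.229 d.
D_c = (0.160/0.997) × 25.04 × e^(−0.160×1.229) = 0.1605 × 25.04 × 0.8215 = 3.301 mg/L.
Minimum DO = 9.71 − 3.301 = 6.409 mg/L.

t_c ≈ 1.23 d; minimum DO ≈ 6.41 mg/L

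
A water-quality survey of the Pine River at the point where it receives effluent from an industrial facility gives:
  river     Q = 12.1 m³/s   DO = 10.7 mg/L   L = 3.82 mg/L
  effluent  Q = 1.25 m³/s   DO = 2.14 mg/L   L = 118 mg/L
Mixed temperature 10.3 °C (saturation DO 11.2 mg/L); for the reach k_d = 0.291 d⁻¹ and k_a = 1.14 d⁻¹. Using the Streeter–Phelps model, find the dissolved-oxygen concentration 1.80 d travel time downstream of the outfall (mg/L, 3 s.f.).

DO ≈ 8.73 mg/L

Mixed DO = (12.1×10.7 + 1.25×2.14)/(12.1+1.25) = 132.1/13.35 = 9.899 mg/L.
Mixed L₀ = (12.1×3.82 + 1.25×118)/(13.35) = 193.7/13.35 = 14.51 mg/L.
Initial deficit D₀ = C_s − DO₀ = 11.2 − 9.899 = 1.301 mg/L.
D(1.80) = [0.291×14.51/(1.14−0.291)](e^(−0.291×1.80) − e^(−1.14×1.80)) + 1.301 e^(−1.14×1.80)
= 4.974 × (0.5923 − 0.1285) + 1.301 × 0.1285 = 2.474 mg/L.
DO = 11.2 − 2.474 = 8.726 mg/L.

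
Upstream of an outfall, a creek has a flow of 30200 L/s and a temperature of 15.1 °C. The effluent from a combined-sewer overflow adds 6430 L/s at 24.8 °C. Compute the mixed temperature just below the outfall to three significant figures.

16.8 °C

Flow-weighted mixing: C = (Q_r C_r + Q_w C_w)/(Q_r + Q_w)
= (30200×15.1 + 6430×24.8)/(30200 + 6430) = 615500/36630 = 16.80 °C.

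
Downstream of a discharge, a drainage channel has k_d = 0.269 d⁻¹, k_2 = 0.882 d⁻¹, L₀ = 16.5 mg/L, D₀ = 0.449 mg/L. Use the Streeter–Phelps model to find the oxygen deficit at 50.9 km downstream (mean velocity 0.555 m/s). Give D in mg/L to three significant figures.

D ≈ 2.78 mg/L

Travel time t = x/v = 50.9 km / (0.555 m/s) = 50900 m / 0.555 m/s = 91710 s = 1.061 d.
k_d L₀/(k_2−k_d) = 0.269×16.5/(0.882−0.269) = 4.439/0.6130 = 7.241 mg/L.
e^(−k_d t) = e^(−0.269×1.061) = 0.7516; e^(−k_2 t) = e^(−0.882×1.061) = 0.3921.
D = 7.241 × (0.7516 − 0.3921) + 0.449 × 0.3921 = 2.603 + 0.1761 = 2.779 mg/L.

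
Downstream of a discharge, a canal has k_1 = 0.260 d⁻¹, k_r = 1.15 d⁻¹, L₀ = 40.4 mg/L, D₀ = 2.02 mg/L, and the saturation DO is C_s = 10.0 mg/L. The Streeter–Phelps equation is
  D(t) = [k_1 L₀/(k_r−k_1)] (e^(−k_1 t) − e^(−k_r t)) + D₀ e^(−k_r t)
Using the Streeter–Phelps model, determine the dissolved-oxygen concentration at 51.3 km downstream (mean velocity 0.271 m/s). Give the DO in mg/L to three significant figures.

Travel time t = x/v = 51.3 km / (0.271 m/s) = 51300 m / 0.271 m/s = 189300 s = 2.191 d.
k_1 L₀/(k_r−k_1) = 0.260×40.4/(1.15−0.260) = 10.50/0.8900 = 11.80 mg/L.
e^(−k_1 t) = e^(−0.260×2.191) = 0.5657; e^(−k_r t) = e^(−1.15×2.191) = 0.08049.
D = 11.80 × (0.5657 − 0.08049) + 2.02 × 0.08049 = 5.727 + 0.1626 = 5.889 mg/L.
DO = C_s − D = 10.0 − 5.889 = 4.111 mg/L.

DO ≈ 4.11 mg/L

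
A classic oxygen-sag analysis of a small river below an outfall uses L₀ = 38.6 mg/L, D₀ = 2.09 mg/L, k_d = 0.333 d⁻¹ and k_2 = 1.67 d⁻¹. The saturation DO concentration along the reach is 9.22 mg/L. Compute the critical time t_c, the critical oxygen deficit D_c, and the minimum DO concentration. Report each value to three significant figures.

t_c ≈ 1.02 d; D_c ≈ 5.48 mg/L; min DO ≈ 3.74 mg/L

t_c = [1/(k_2−k_d)] ln[(k_2/k_d)(1 − D₀(k_2−k_d)/(k_d L₀))]
= [1/(1.67−0.333)] ln[(1.67/0.333)(1 − 2.09×1.337/(0.333×38.6))]
= (1/1.337) ln[5.015 × 0.7826] = 0.7479 × ln(3.925) = 0.7479 × 1.367 = 1.023 d.
D_c = (k_d/k_2) L₀ e^(−k_d t_c) = (0.333/1.67) × 38.6 × e^(−0.333×1.023) = 0.1994 × 38.6 × 0.7114 = 5.475 mg/L.
Minimum DO = C_s − D_c = 9.22 − 5.475 = 3.745 mg/L.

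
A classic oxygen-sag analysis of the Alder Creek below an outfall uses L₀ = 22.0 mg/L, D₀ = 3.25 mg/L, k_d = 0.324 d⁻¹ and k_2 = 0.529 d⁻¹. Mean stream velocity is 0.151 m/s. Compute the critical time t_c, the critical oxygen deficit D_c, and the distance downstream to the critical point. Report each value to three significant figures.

At the critical point dD/dt = 0, so k_d L₀ e^(−k_d t) = k_2 D. Substituting D(t) from the Streeter–Phelps equation and solving for t gives
t_c = ln[(k_2/k_d)(1 − D₀(k_2−k_d)/(k_d L₀))] / (k_2−k_d).
Here k_2−k_d = 0.2050 d⁻¹ and 1 − D₀(k_2−k_d)/(k_d L₀) = 1 − 3.25×0.2050/(0.324×22.0) = 0.9065, so
t_c = ln(1.633 × 0.9065) / 0.2050 = 0.3921 / 0.2050 = 1.913 d.
D_c = (k_d/k_2) L₀ e^(−k_d t_c) = (0.324/0.529) × 22.0 × e^(−0.324×1.913) = 0.6125 × 22.0 × 0.5381 = 7.250 mg/L.
x_c = v t_c = 0.151 m/s × 1.913 d × 86400 s/d = 24950 m ≈ 25.0 km.

t_c ≈ 1.91 d; D_c ≈ 7.25 mg/L; x_c ≈ 25.0 km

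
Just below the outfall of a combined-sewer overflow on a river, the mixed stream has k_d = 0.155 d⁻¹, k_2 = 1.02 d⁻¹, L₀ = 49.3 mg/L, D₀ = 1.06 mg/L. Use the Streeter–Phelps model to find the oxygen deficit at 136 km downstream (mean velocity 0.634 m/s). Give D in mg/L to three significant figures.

D ≈ 5.39 mg/L

Travel time t = x/v = 136 km / (0.634 m/s) = 136000 m / 0.634 m/s = 214500 s = 2.483 d.
k_d L₀/(k_2−k_d) = 0.155×49.3/(1.02−0.155) = 7.641/0.8650 = 8.834 mg/L.
e^(−k_d t) = e^(−0.155×2.483) = 0.6806; e^(−k_2 t) = e^(−1.02×2.483) = 0.07947.
D = 8.834 × (0.6806 − 0.07947) + 1.06 × 0.07947 = 5.310 + 0.08423 = 5.394 mg/L.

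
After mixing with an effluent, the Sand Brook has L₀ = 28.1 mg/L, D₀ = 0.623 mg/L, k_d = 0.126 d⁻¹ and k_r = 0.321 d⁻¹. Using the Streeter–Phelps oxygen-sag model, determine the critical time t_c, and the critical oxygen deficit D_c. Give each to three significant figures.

t_c = [1/(k_r−k_d)] ln[(k_r/k_d)(1 − D₀(k_r−k_d)/(k_d L₀))]
= [1/(0.321−0.126)] ln[(0.321/0.126)(1 − 0.623×0.1950/(0.126×28.1))]
= (1/0.1950) ln[2.548 × 0.9657] = 5.128 × ln(2.460) = 5.128 × 0.9002 = 4.617 d.
D_c = (k_d/k_r) L₀ e^(−k_d t_c) = (0.126/0.321) × 28.1 × e^(−0.126×4.617) = 0.3925 × 28.1 × 0.5589 = 6.165 mg/L.

t_c ≈ 4.62 d; D_c ≈ 6.17 mg/L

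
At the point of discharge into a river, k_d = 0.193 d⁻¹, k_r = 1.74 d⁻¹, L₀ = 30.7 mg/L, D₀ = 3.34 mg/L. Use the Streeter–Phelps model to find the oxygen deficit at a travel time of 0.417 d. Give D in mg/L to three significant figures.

k_d L₀/(k_r−k_d) = 0.193×30.7/(1.74−0.193) = 5.925/1.547 = 3.830 mg/L.
e^(−k_d t) = e^(−0.193×0.4170) = 0.9227; e^(−k_r t) = e^(−1.74×0.4170) = 0.4840.
D = 3.830 × (0.9227 − 0.4840) + 3.34 × 0.4840 = 1.680 + 1.617 = 3.297 mg/L.

D ≈ 3.30 mg/L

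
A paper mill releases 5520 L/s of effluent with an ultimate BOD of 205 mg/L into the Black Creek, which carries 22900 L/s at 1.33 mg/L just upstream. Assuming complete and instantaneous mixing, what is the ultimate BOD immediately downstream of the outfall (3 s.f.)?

40.9 mg/L

Flow-weighted mixing: C = (Q_r C_r + Q_w C_w)/(Q_r + Q_w)
= (22900×1.33 + 5520×205)/(22900 + 5520) = 1.162×10^6/28420 = 40.89 mg/L.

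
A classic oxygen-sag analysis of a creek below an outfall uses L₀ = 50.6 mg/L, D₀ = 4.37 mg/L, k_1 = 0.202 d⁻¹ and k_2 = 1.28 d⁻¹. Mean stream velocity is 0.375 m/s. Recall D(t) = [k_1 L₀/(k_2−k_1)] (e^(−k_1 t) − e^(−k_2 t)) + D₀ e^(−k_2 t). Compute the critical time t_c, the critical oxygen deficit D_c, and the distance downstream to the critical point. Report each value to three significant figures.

t_c ≈ 1.14 d; D_c ≈ 6.34 mg/L; x_c ≈ 36.9 km

With k_2/k_1 = 6.337 and 1 − D₀(k_2−k_1)/(k_1 L₀) = 0.5391,
t_c = ln(6.337 × 0.5391) / (1.28 − 0.202) = ln(3.416) / 1.078 = 1.229/1.078 = 1.140 d.
L(t_c) = L₀ e^(−k_1 t_c) = 50.6 × 0.7944 = 40.20 mg/L, and at the critical point k_2 D_c = k_1 L, so D_c = (0.202/1.28) × 40.20 = 6.343 mg/L.
x_c = v t_c = 0.375 m/s × 1.140 d × 86400 s/d = 36920 m ≈ 36.9 km.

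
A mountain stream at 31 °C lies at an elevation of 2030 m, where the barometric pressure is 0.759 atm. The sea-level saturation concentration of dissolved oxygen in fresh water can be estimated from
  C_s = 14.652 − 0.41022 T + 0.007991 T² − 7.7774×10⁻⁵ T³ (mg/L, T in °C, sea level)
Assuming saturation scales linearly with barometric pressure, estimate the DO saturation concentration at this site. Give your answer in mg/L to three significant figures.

At sea level: C_s = 14.652 − 0.41022×31 + 0.007991×31² − 7.7774×10⁻⁵×31³ = 7.298 mg/L.
Pressure correction: C_s' = 7.298 × 0.759 = 5.539 mg/L.

C_s ≈ 5.54 mg/L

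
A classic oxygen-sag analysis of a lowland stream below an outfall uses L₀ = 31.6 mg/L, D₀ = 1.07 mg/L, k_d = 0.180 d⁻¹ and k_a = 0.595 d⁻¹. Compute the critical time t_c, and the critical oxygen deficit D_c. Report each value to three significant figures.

At the critical point dD/dt = 0, so k_d L₀ e^(−k_d t) = k_a D. Substituting D(t) from the Streeter–Phelps equation and solving for t gives
t_c = ln[(k_a/k_d)(1 − D₀(k_a−k_d)/(k_d L₀))] / (k_a−k_d).
Here k_a−k_d = 0.4150 d⁻¹ and 1 − D₀(k_a−k_d)/(k_d L₀) = 1 − 1.07×0.4150/(0.180×31.6) = 0.9219, so
t_c = ln(3.306 × 0.9219) / 0.4150 = 1.114 / 0.4150 = 2.685 d.
D_c = (k_d/k_a) L₀ e^(−k_d t_c) = (0.180/0.595) × 31.6 × e^(−0.180×2.685) = 0.3025 × 31.6 × 0.6167 = 5.896 mg/L.

t_c ≈ 2.69 d; D_c ≈ 5.90 mg/L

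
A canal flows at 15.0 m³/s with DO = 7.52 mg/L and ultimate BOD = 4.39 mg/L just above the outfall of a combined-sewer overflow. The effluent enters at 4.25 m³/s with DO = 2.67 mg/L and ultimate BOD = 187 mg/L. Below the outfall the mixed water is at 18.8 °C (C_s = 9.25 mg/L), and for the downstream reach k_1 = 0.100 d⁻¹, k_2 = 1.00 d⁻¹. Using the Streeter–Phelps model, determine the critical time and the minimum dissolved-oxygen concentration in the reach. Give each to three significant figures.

t_c ≈ 1.64 d; minimum DO ≈ 5.45 mg/L

Mixed DO = (15.0×7.52 + 4.25×2.67)/(15.0+4.25) = 124.1/19.25 = 6.449 mg/L.
Mixed L₀ = (15.0×4.39 + 4.25×187)/(19.25) = 860.6/19.25 = 44.71 mg/L.
Initial deficit D₀ = C_s − DO₀ = 9.25 − 6.449 = 2.801 mg/L.
t_c = (1/0.9000) ln[(1.00/0.100)(1 − 2.801×0.9000/(0.100×44.71))] = 1.111 × ln(4.362) = 1.637 d.
D_c = (0.100/1.00) × 44.71 × e^(−0.100×1.637) = 0.1000 × 44.71 × 0.8490 = 3.796 mg/L.
Minimum DO = 9.25 − 3.796 = 5.454 mg/L.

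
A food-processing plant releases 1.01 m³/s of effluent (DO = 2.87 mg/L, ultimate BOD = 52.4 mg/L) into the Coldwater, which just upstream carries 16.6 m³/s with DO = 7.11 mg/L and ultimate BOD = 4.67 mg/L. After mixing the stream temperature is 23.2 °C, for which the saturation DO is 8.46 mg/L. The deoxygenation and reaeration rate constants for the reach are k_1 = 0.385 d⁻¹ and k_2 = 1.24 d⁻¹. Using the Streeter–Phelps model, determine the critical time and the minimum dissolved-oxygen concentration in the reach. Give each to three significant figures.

Mixed DO = (16.6×7.11 + 1.01×2.87)/(16.6+1.01) = 120.9/17.61 = 6.867 mg/L.
Mixed L₀ = (16.6×4.67 + 1.01×52.4)/(17.61) = 130.4/17.61 = 7.407 mg/L.
Initial deficit D₀ = C_s − DO₀ = 8.46 − 6.867 = 1.593 mg/L.
t_c = (1/0.8550) ln[(1.24/0.385)(1 − 1.593×0.8550/(0.385×7.407))] = 1.170 × ln(1.682) = 0.6085 d.
D_c = (0.385/1.24) × 7.407 × e^(−0.385×0.6085) = 0.3105 × 7.407 × 0.7912 = 1.820 mg/L.
Minimum DO = 8.46 − 1.820 = 6.640 mg/L.

t_c ≈ 0.608 d; minimum DO ≈ 6.64 mg/L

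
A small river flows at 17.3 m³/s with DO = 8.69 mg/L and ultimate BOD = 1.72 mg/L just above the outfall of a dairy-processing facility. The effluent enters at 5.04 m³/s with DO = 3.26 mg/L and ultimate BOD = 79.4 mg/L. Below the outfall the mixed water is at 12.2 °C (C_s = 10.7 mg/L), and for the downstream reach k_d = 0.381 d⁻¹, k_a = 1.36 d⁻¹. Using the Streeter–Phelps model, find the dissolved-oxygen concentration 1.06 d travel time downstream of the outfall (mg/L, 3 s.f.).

DO ≈ 6.71 mg/L

Mixed DO = (17.3×8.69 + 5.04×3.26)/(17.3+5.04) = 166.8/22.34 = 7.465 mg/L.
Mixed L₀ = (17.3×1.72 + 5.04×79.4)/(22.34) = 429.9/22.34 = 19.24 mg/L.
Initial deficit D₀ = C_s − DO₀ = 10.7 − 7.465 = 3.235 mg/L.
D(1.06) = [0.381×19.24/(1.36−0.381)](e^(−0.381×1.06) − e^(−1.36×1.06)) + 3.235 e^(−1.36×1.06)
= 7.490 × (0.6677 − 0.2365) + 3.235 × 0.2365 = 3.995 mg/L.
DO = 10.7 − 3.995 = 6.705 mg/L.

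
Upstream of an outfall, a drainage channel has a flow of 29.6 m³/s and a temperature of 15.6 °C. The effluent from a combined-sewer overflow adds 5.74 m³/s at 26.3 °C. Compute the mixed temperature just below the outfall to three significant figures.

Flow-weighted mixing: C = (Q_r C_r + Q_w C_w)/(Q_r + Q_w)
= (29.6×15.6 + 5.74×26.3)/(29.6 + 5.74) = 612.7/35.34 = 17.34 °C.

17.3 °C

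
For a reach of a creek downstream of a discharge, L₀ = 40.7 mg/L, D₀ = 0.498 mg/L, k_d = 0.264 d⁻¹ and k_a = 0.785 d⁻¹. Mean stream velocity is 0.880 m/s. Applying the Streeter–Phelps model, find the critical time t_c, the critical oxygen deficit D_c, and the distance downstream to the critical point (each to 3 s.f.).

t_c ≈ 2.04 d; D_c ≈ 7.98 mg/L; x_c ≈ 155 km

t_c = [1/(k_a−k_d)] ln[(k_a/k_d)(1 − D₀(k_a−k_d)/(k_d L₀))]
= [1/(0.785−0.264)] ln[(0.785/0.264)(1 − 0.498×0.5210/(0.264×40.7))]
= (1/0.5210) ln[2.973 × 0.9759] = 1.919 × ln(2.902) = 1.919 × 1.065 = 2.045 d.
L(t_c) = L₀ e^(−k_d t_c) = 40.7 × 0.5829 = 23.72 mg/L, and at the critical point k_a D_c = k_d L, so D_c = (0.264/0.785) × 23.72 = 7.978 mg/L.
x_c = v t_c = 0.880 m/s × 2.045 d × 86400 s/d = 155500 m ≈ 155 km.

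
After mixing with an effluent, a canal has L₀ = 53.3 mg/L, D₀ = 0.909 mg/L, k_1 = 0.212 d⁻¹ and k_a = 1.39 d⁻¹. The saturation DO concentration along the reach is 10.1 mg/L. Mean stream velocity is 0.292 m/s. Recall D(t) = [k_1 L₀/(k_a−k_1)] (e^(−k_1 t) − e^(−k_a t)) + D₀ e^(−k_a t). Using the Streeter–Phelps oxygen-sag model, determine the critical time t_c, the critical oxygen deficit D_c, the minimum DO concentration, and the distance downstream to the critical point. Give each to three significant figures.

t_c ≈ 1.51 d; D_c ≈ 5.90 mg/L; min DO ≈ 4.20 mg/L; x_c ≈ 38.1 km

t_c = [1/(k_a−k_1)] ln[(k_a/k_1)(1 − D₀(k_a−k_1)/(k_1 L₀))]
= [1/(1.39−0.212)] ln[(1.39/0.212)(1 − 0.909×1.178/(0.212×53.3))]
= (1/1.178) ln[6.557 × 0.9052] = 0.8489 × ln(5.935) = 0.8489 × 1.781 = 1.512 d.
D_c = (k_1/k_a) L₀ e^(−k_1 t_c) = (0.212/1.39) × 53.3 × e^(−0.212×1.512) = 0.1525 × 53.3 × 0.7258 = 5.900 mg/L.
Minimum DO = C_s − D_c = 10.1 − 5.900 = 4.200 mg/L.
x_c = v t_c = 0.292 m/s × 1.512 d × 86400 s/d = 38140 m ≈ 38.1 km.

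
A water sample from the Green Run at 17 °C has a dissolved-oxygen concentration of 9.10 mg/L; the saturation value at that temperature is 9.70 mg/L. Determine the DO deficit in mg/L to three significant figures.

D = C_s − C = 9.70 − 9.10 = 0.600 mg/L.

D ≈ 0.600 mg/L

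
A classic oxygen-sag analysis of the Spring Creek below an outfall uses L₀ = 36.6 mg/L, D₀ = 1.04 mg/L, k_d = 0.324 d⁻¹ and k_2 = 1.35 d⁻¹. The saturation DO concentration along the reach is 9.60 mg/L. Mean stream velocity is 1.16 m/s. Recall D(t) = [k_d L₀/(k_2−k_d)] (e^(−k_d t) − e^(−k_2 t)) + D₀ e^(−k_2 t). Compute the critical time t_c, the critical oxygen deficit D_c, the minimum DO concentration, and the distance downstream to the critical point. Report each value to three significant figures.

t_c ≈ 1.30 d; D_c ≈ 5.77 mg/L; min DO ≈ 3.83 mg/L; x_c ≈ 130 km

t_c = [1/(k_2−k_d)] ln[(k_2/k_d)(1 − D₀(k_2−k_d)/(k_d L₀))]
= [1/(1.35−0.324)] ln[(1.35/0.324)(1 − 1.04×1.026/(0.324×36.6))]
= (1/1.026) ln[4.167 × 0.9100] = 0.9747 × ln(3.792) = 0.9747 × 1.333 = 1.299 d.
L(t_c) = L₀ e^(−k_d t_c) = 36.6 × 0.6565 = 24.03 mg/L, and at the critical point k_2 D_c = k_d L, so D_c = (0.324/1.35) × 24.03 = 5.766 mg/L.
Minimum DO = C_s − D_c = 9.60 − 5.766 = 3.834 mg/L.
x_c = v t_c = 1.16 m/s × 1.299 d × 86400 s/d = 130200 m ≈ 130 km.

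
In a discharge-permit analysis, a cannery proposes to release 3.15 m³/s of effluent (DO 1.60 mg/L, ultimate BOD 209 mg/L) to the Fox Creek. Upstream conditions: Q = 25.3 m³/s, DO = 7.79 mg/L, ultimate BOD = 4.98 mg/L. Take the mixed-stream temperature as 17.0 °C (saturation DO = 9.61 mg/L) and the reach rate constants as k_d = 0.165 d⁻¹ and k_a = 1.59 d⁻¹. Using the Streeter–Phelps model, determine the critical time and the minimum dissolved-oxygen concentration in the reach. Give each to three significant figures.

t_c ≈ 0.512 d; minimum DO ≈ 6.98 mg/L

Mixed DO = (25.3×7.79 + 3.15×1.60)/(25.3+3.15) = 202.1/28.45 = 7.105 mg/L.
Mixed L₀ = (25.3×4.98 + 3.15×209)/(28.45) = 784.3/28.45 = 27.57 mg/L.
Initial deficit D₀ = C_s − DO₀ = 9.61 − 7.105 = 2.505 mg/L.
t_c = (1/1.425) ln[(1.59/0.165)(1 − 2.505×1.425/(0.165×27.57))] = 0.7018 × ln(2.073) = 0.5117 d.
D_c = (0.165/1.59) × 27.57 × e^(−0.165×0.5117) = 0.1038 × 27.57 × 0.9190 = 2.629 mg/L.
Minimum DO = 9.61 − 2.629 = 6.981 mg/L.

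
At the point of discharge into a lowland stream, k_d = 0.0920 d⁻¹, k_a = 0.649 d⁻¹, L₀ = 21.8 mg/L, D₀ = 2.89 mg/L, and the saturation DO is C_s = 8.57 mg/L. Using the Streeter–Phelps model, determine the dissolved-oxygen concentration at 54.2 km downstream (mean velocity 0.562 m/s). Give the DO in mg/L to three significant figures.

Travel time t = x/v = 54.2 km / (0.562 m/s) = 54200 m / 0.562 m/s = 96440 s = 1.116 d.
k_d L₀/(k_a−k_d) = 0.0920×21.8/(0.649−0.0920) = 2.006/0.5570 = 3.601 mg/L.
e^(−k_d t) = e^(−0.0920×1.116) = 0.9024; e^(−k_a t) = e^(−0.649×1.116) = 0.4846.
D = 3.601 × (0.9024 − 0.4846) + 2.89 × 0.4846 = 1.504 + 1.401 = 2.905 mg/L.
DO = C_s − D = 8.57 − 2.905 = 5.665 mg/L.

DO ≈ 5.67 mg/L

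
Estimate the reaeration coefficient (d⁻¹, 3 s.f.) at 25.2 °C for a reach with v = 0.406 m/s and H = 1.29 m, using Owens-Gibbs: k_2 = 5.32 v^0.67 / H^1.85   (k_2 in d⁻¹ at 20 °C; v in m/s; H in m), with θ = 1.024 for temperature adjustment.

k_2 ≈ 2.05 d⁻¹

k_2(20) = 5.32 × 0.406^0.67 / 1.29^1.85 = 5.32 × 0.5467 / 1.602 = 1.816 d⁻¹.
k_2(25.2) = 1.816 × 1.024^(25.2−20) = 1.816 × 1.131 = 2.054 d⁻¹.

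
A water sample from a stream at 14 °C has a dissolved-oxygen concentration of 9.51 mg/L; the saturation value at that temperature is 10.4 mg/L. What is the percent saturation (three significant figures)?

91.4 % saturation

% saturation = C/C_s × 100 = 9.51/10.4 × 100 = 91.4 %.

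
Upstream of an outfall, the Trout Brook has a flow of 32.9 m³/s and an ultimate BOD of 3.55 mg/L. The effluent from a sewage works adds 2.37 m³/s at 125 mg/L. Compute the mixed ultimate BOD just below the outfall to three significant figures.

Flow-weighted mixing: C = (Q_r C_r + Q_w C_w)/(Q_r + Q_w)
= (32.9×3.55 + 2.37×125)/(32.9 + 2.37) = 413.0/35.27 = 11.71 mg/L.

11.7 mg/L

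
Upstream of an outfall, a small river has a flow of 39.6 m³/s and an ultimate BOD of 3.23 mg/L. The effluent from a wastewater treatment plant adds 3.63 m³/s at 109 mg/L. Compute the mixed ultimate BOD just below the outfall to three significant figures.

12.1 mg/L

Flow-weighted mixing: C = (Q_r C_r + Q_w C_w)/(Q_r + Q_w)
= (39.6×3.23 + 3.63×109)/(39.6 + 3.63) = 523.6/43.23 = 12.11 mg/L.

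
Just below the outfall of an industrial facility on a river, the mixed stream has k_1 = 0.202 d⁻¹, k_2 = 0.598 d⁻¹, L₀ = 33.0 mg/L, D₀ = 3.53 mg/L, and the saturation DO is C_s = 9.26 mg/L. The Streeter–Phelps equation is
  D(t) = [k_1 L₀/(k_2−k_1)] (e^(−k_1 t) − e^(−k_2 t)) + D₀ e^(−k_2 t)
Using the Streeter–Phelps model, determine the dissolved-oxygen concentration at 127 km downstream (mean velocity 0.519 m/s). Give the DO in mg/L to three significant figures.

Travel time t = x/v = 127 km / (0.519 m/s) = 127000 m / 0.519 m/s = 244700 s = 2.832 d.
k_1 L₀/(k_2−k_1) = 0.202×33.0/(0.598−0.202) = 6.666/0.3960 = 16.83 mg/L.
e^(−k_1 t) = e^(−0.202×2.832) = 0.5643; e^(−k_2 t) = e^(−0.598×2.832) = 0.1838.
D = 16.83 × (0.5643 − 0.1838) + 3.53 × 0.1838 = 6.405 + 0.6490 = 7.054 mg/L.
DO = C_s − D = 9.26 − 7.054 = 2.206 mg/L.

DO ≈ 2.21 mg/L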